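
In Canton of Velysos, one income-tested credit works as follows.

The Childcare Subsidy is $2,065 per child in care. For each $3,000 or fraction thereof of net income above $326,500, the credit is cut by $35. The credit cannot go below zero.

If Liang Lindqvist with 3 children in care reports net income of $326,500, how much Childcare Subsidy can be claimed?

$6,195

Childcare Subsidy: base = 3 × $2,065 = $6,195. $326,500 is at or below the $326,500 threshold, so the full $6,195 applies.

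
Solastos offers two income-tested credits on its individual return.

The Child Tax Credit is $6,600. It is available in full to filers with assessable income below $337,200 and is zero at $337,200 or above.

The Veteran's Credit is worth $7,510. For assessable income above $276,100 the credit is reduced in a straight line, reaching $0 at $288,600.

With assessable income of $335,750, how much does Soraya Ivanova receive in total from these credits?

$6,600

Child Tax Credit: $335,750 is below the $337,200 cutoff, so the full $6,600 applies.
Veteran's Credit: $335,750 is at or above $288,600, so the credit is $0.
Total: $6,600 + $0 = $6,600.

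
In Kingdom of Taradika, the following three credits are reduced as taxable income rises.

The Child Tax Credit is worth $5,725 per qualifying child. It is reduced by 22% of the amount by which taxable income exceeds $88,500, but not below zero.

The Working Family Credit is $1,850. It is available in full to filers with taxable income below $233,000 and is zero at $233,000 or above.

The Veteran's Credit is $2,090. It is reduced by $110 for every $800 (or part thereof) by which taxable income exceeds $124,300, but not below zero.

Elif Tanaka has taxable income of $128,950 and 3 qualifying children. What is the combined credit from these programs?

$11,556

Child Tax Credit: base = 3 × $5,725 = $17,175. 22% of the $40,450 excess over $88,500 is $8,899; credit = $17,175 − $8,899 = $8,276.
Working Family Credit: $128,950 is below the $233,000 cutoff, so the full $1,850 applies.
Veteran's Credit: income exceeds $124,300 by $4,650, which is 6 full-or-partial $800 increments; reduction = 6 × $110 = $660, leaving $1,430.
Total: $8,276 + $1,850 + $1,430 = $11,556.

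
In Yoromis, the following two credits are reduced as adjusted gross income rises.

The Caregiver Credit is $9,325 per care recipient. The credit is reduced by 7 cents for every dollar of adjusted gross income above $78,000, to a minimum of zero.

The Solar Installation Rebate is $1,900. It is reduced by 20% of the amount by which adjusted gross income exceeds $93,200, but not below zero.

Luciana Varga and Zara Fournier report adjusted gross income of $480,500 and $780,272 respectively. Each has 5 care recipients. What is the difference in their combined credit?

Luciana ($480,500): Caregiver Credit: base = 5 × $9,325 = $46,625. 7% of the $402,500 excess over $78,000 is $28,175; credit = $46,625 − $28,175 = $18,450. Solar Installation Rebate: 20% of the $387,300 excess over $93,200 is $77,460 ≥ base, so the credit is $0. total $18,450 + $0 = $18,450
Zara ($780,272): Caregiver Credit: base = 5 × $9,325 = $46,625. 7% of the $702,272 excess over $78,000 is $49,159.04 ≥ base, so the credit is $0. Solar Installation Rebate: 20% of the $687,072 excess over $93,200 is $137,414.40 ≥ base, so the credit is $0. total $0 + $0 = $0
Difference: |$18,450 − $0| = $18,450.

$18,450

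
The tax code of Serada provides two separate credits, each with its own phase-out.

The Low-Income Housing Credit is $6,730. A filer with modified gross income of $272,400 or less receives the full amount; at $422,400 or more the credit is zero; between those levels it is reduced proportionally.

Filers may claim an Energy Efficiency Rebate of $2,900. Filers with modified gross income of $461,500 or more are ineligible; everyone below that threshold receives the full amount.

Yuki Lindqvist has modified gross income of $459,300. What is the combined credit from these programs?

Low-Income Housing Credit: $459,300 is at or above $422,400, so the credit is $0.
Energy Efficiency Rebate: $459,300 is below the $461,500 cutoff, so the full $2,900 applies.
Total: $0 + $2,900 = $2,900.

$2,900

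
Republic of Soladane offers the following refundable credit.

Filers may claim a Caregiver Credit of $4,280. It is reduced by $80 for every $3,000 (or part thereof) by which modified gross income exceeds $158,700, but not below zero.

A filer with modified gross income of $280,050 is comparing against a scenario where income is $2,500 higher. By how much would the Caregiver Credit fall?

At $280,050 — income exceeds $158,700 by $121,350, which is 41 full-or-partial $3,000 increments; reduction = 41 × $80 = $3,280, leaving $1,000.
At $282,550 — income exceeds $158,700 by $123,850, which is 42 full-or-partial $3,000 increments; reduction = 42 × $80 = $3,360, leaving $920.
Lost: $1,000 − $920 = $80.

$80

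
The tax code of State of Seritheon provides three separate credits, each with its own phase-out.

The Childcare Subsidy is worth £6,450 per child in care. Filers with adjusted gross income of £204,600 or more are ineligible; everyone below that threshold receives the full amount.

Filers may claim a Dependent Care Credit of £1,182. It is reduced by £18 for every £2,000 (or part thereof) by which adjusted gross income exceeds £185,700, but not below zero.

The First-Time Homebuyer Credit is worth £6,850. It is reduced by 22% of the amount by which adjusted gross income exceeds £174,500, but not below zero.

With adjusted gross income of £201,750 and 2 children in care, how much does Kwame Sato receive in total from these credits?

Childcare Subsidy: base = 2 × £6,450 = £12,900. £201,750 is below the £204,600 cutoff, so the full £12,900 applies.
Dependent Care Credit: income exceeds £185,700 by £16,050, which is 9 full-or-partial £2,000 increments; reduction = 9 × £18 = £162, leaving £1,020.
First-Time Homebuyer Credit: 22% of the £27,250 excess over £174,500 is £5,995; credit = £6,850 − £5,995 = £855.
Total: £12,900 + £1,020 + £855 = £14,775.

£14,775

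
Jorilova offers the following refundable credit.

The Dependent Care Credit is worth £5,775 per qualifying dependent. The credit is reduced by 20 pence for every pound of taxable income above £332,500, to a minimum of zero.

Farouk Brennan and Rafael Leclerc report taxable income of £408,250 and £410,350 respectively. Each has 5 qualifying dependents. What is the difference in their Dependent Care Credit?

£420

Farouk (£408,250): Dependent Care Credit: base = 5 × £5,775 = £28,875. 20% of the £75,750 excess over £332,500 is £15,150; credit = £28,875 − £15,150 = £13,725.
Rafael (£410,350): Dependent Care Credit: base = 5 × £5,775 = £28,875. 20% of the £77,850 excess over £332,500 is £15,570; credit = £28,875 − £15,570 = £13,305.
Difference: |£13,725 − £13,305| = £420.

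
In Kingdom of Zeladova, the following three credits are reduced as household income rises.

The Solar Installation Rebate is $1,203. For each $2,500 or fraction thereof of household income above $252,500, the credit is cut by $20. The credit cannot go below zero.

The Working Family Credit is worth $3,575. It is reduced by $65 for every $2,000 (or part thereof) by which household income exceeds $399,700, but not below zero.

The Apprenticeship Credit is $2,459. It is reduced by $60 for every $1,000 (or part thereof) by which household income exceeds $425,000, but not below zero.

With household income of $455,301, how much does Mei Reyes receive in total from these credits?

$2,354

Solar Installation Rebate: income exceeds $252,500 by $202,801 → 82 increments × $20 = $1,640 ≥ base, so the credit is $0.
Working Family Credit: income exceeds $399,700 by $55,601, which is 28 full-or-partial $2,000 increments; reduction = 28 × $65 = $1,820, leaving $1,755.
Apprenticeship Credit: income exceeds $425,000 by $30,301, which is 31 full-or-partial $1,000 increments; reduction = 31 × $60 = $1,860, leaving $599.
Total: $0 + $1,755 + $599 = $2,354.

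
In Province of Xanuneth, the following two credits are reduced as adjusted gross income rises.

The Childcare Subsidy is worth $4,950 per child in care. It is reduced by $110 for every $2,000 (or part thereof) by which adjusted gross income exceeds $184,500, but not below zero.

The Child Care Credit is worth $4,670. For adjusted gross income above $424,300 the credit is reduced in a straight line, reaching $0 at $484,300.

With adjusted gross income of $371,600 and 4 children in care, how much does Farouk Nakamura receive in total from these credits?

$14,130

Childcare Subsidy: base = 4 × $4,950 = $19,800. income exceeds $184,500 by $187,100, which is 94 full-or-partial $2,000 increments; reduction = 94 × $110 = $10,340, leaving $9,460.
Child Care Credit: $371,600 is at or below the $424,300 threshold, so the full $4,670 applies.
Total: $9,460 + $4,670 = $14,130.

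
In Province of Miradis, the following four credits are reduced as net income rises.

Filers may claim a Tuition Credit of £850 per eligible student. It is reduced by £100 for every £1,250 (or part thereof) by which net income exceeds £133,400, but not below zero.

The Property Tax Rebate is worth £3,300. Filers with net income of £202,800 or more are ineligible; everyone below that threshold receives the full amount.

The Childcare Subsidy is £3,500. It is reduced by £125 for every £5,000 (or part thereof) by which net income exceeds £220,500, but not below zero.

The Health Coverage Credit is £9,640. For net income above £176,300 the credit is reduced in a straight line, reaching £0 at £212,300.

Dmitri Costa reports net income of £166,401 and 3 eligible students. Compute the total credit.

Tuition Credit: base = 3 × £850 = £2,550. income exceeds £133,400 by £33,001 → 27 increments × £100 = £2,700 ≥ base, so the credit is £0.
Property Tax Rebate: £166,401 is below the £202,800 cutoff, so the full £3,300 applies.
Childcare Subsidy: £166,401 is at or below the £220,500 threshold, so the full £3,500 applies.
Health Coverage Credit: £166,401 is at or below the £176,300 threshold, so the full £9,640 applies.
Total: £0 + £3,300 + £3,500 + £9,640 = £16,440.

£16,440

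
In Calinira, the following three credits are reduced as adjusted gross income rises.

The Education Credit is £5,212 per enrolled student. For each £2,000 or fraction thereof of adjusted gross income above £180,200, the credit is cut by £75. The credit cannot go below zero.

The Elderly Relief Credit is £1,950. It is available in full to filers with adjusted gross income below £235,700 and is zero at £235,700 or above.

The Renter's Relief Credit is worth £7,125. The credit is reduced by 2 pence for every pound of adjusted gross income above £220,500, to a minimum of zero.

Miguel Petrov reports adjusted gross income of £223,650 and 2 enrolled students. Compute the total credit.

Education Credit: base = 2 × £5,212 = £10,424. income exceeds £180,200 by £43,450, which is 22 full-or-partial £2,000 increments; reduction = 22 × £75 = £1,650, leaving £8,774.
Elderly Relief Credit: £223,650 is below the £235,700 cutoff, so the full £1,950 applies.
Renter's Relief Credit: 2% of the £3,150 excess over £220,500 is £63; credit = £7,125 − £63 = £7,062.
Total: £8,774 + £1,950 + £7,062 = £17,786.

£17,786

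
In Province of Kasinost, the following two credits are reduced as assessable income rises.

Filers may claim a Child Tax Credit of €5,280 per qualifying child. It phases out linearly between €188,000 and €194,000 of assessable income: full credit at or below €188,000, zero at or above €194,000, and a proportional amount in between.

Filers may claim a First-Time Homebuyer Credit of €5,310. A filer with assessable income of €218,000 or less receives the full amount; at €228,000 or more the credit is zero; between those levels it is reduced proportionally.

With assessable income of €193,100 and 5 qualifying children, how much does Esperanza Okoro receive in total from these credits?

Child Tax Credit: base = 5 × €5,280 = €26,400. €193,100 is €5,100 into a €6,000 phase-out range, leaving 900/6,000 of the credit: €26,400 × 900/6,000 = €3,960.
First-Time Homebuyer Credit: €193,100 is at or below the €218,000 threshold, so the full €5,310 applies.
Total: €3,960 + €5,310 = €9,270.

€9,270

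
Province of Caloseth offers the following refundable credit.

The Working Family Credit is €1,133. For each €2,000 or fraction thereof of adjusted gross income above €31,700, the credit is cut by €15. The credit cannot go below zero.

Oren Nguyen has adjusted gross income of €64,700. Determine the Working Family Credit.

€878

Working Family Credit: income exceeds €31,700 by €33,000, which is 17 full-or-partial €2,000 increments; reduction = 17 × €15 = €255, leaving €878.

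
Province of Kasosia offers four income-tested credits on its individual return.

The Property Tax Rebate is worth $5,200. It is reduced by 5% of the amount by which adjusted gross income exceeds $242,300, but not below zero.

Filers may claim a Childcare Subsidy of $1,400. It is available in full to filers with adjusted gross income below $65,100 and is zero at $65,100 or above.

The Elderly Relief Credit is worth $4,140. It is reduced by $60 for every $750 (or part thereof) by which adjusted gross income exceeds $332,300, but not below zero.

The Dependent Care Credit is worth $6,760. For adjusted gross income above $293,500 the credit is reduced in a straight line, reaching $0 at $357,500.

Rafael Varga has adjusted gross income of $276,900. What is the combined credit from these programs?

$14,370

Property Tax Rebate: 5% of the $34,600 excess over $242,300 is $1,730; credit = $5,200 − $1,730 = $3,470.
Childcare Subsidy: $276,900 meets or exceeds the $65,100 cutoff, so the credit is $0.
Elderly Relief Credit: $276,900 is at or below the $332,300 threshold, so the full $4,140 applies.
Dependent Care Credit: $276,900 is at or below the $293,500 threshold, so the full $6,760 applies.
Total: $3,470 + $0 + $4,140 + $6,760 = $14,370.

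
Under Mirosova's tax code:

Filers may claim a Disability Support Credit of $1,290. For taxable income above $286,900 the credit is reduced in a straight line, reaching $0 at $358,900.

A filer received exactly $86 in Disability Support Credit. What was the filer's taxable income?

$86 is 86/1,290 of the full $1,290, so 1,204/1,290 of the $72,000 range has been used: income = $286,900 + $72,000 × 1,204/1,290 = $354,100.

$354,100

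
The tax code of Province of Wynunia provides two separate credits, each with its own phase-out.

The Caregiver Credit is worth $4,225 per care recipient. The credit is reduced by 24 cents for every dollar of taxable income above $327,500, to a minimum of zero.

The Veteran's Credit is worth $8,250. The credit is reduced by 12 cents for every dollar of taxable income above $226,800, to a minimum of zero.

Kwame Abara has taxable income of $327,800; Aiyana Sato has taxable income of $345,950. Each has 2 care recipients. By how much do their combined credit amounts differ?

$4,356

Kwame ($327,800): Caregiver Credit: base = 2 × $4,225 = $8,450. 24% of the $300 excess over $327,500 is $72; credit = $8,450 − $72 = $8,378. Veteran's Credit: 12% of the $101,000 excess over $226,800 is $12,120 ≥ base, so the credit is $0. total $8,378 + $0 = $8,378
Aiyana ($345,950): Caregiver Credit: base = 2 × $4,225 = $8,450. 24% of the $18,450 excess over $327,500 is $4,428; credit = $8,450 − $4,428 = $4,022. Veteran's Credit: 12% of the $119,150 excess over $226,800 is $14,298 ≥ base, so the credit is $0. total $4,022 + $0 = $4,022
Difference: |$8,378 − $4,022| = $4,356.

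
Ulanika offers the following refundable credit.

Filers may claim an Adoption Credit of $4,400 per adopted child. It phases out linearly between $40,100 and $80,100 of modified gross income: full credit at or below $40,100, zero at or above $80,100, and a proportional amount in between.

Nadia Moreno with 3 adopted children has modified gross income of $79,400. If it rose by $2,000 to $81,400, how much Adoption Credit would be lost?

At $79,400 — base = 3 × $4,400 = $13,200. $79,400 is $39,300 into a $40,000 phase-out range, leaving 700/40,000 of the credit: $13,200 × 700/40,000 = $231.
At $81,400 — base = 3 × $4,400 = $13,200. $81,400 is at or above $80,100, so the credit is $0.
Lost: $231 − $0 = $231.

$231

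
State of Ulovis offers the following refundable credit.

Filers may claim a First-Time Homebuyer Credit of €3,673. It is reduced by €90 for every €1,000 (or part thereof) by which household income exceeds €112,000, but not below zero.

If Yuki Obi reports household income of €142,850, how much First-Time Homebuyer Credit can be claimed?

€883

First-Time Homebuyer Credit: income exceeds €112,000 by €30,850, which is 31 full-or-partial €1,000 increments; reduction = 31 × €90 = €2,790, leaving €883.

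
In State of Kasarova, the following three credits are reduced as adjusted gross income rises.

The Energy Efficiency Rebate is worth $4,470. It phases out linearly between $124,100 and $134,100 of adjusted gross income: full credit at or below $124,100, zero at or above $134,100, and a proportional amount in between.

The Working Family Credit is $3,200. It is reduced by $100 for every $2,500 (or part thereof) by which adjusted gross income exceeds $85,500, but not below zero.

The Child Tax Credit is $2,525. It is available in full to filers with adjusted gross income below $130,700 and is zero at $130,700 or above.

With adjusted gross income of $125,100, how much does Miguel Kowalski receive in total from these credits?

$8,148

Energy Efficiency Rebate: $125,100 is $1,000 into a $10,000 phase-out range, leaving 9,000/10,000 of the credit: $4,470 × 9,000/10,000 = $4,023.
Working Family Credit: income exceeds $85,500 by $39,600, which is 16 full-or-partial $2,500 increments; reduction = 16 × $100 = $1,600, leaving $1,600.
Child Tax Credit: $125,100 is below the $130,700 cutoff, so the full $2,525 applies.
Total: $4,023 + $1,600 + $2,525 = $8,148.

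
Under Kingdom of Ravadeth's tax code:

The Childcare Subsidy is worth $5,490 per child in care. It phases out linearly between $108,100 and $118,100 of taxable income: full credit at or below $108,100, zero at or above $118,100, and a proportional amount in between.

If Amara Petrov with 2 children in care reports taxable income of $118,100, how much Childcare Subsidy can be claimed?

Childcare Subsidy: base = 2 × $5,490 = $10,980. $118,100 is at or above $118,100, so the credit is $0.

$0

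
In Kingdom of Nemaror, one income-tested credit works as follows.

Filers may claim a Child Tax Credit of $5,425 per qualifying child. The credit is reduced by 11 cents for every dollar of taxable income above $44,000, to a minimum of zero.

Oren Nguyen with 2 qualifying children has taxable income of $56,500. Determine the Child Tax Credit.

$9,475

Child Tax Credit: base = 2 × $5,425 = $10,850. 11% of the $12,500 excess over $44,000 is $1,375; credit = $10,850 − $1,375 = $9,475.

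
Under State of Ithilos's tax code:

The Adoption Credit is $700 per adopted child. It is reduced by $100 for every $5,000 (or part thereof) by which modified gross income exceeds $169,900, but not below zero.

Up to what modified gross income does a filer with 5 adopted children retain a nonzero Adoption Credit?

$339,900

Full credit = 5 × $700 = $3,500.
After 34 increments the reduction is 34 × $100 = $3,400, leaving $100; one more increment wipes it out. Increment 34 ends at excess 34 × $5,000 = $170,000, so the highest qualifying income is $169,900 + $170,000 = $339,900.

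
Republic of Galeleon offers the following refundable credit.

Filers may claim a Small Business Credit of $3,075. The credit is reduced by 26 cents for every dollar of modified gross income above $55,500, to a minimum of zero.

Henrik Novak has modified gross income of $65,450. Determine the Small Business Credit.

$488

Small Business Credit: 26% of the $9,950 excess over $55,500 is $2,587; credit = $3,075 − $2,587 = $488.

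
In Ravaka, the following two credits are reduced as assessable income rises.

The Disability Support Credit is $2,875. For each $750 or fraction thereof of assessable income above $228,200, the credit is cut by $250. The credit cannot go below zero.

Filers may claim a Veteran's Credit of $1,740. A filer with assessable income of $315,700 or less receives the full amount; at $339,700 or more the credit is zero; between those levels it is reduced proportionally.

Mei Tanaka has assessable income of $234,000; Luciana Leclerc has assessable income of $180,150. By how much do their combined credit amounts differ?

Mei ($234,000): Disability Support Credit: income exceeds $228,200 by $5,800, which is 8 full-or-partial $750 increments; reduction = 8 × $250 = $2,000, leaving $875. Veteran's Credit: $234,000 is at or below the $315,700 threshold, so the full $1,740 applies. total $875 + $1,740 = $2,615
Luciana ($180,150): Disability Support Credit: $180,150 is at or below the $228,200 threshold, so the full $2,875 applies. Veteran's Credit: $180,150 is at or below the $315,700 threshold, so the full $1,740 applies. total $2,875 + $1,740 = $4,615
Difference: |$2,615 − $4,615| = $2,000.

$2,000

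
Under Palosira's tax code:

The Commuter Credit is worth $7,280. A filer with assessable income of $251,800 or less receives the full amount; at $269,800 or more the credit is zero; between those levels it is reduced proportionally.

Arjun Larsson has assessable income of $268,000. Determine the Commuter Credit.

Commuter Credit: $268,000 is $16,200 into a $18,000 phase-out range, leaving 1,800/18,000 of the credit: $7,280 × 1,800/18,000 = $728.

$728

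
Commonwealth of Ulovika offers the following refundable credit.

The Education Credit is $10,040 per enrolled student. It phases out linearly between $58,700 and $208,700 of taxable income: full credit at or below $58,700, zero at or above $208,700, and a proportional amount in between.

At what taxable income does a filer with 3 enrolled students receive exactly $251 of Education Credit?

$207,450

Full credit = 3 × $10,040 = $30,120.
$251 is 251/30,120 of the full $30,120, so 29,869/30,120 of the $150,000 range has been used: income = $58,700 + $150,000 × 29,869/30,120 = $207,450.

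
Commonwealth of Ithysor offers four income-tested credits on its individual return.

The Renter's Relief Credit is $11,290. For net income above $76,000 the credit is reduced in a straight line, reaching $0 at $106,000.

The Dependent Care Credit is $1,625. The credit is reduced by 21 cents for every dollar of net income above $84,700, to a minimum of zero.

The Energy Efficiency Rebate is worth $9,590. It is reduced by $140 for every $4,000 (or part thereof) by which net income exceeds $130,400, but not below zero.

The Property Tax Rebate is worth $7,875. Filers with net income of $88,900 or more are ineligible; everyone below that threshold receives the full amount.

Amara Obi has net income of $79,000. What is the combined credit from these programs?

$29,251

Renter's Relief Credit: $79,000 is $3,000 into a $30,000 phase-out range, leaving 27,000/30,000 of the credit: $11,290 × 27,000/30,000 = $10,161.
Dependent Care Credit: $79,000 is at or below the $84,700 threshold, so the full $1,625 applies.
Energy Efficiency Rebate: $79,000 is at or below the $130,400 threshold, so the full $9,590 applies.
Property Tax Rebate: $79,000 is below the $88,900 cutoff, so the full $7,875 applies.
Total: $10,161 + $1,625 + $9,590 + $7,875 = $29,251.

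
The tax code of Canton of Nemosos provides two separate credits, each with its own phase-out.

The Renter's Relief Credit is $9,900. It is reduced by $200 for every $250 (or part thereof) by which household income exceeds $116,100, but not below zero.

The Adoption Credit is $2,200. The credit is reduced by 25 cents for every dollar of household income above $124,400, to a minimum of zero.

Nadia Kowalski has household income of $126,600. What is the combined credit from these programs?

$3,150

Renter's Relief Credit: income exceeds $116,100 by $10,500, which is 42 full-or-partial $250 increments; reduction = 42 × $200 = $8,400, leaving $1,500.
Adoption Credit: 25% of the $2,200 excess over $124,400 is $550; credit = $2,200 − $550 = $1,650.
Total: $1,500 + $1,650 = $3,150.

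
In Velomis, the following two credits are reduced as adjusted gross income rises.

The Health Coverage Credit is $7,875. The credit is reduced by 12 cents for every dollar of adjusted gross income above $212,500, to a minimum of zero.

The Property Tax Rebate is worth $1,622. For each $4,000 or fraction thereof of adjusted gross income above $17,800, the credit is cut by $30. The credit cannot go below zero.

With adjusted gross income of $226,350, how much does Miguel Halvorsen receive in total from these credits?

Health Coverage Credit: 12% of the $13,850 excess over $212,500 is $1,662; credit = $7,875 − $1,662 = $6,213.
Property Tax Rebate: income exceeds $17,800 by $208,550, which is 53 full-or-partial $4,000 increments; reduction = 53 × $30 = $1,590, leaving $32.
Total: $6,213 + $32 = $6,245.

$6,245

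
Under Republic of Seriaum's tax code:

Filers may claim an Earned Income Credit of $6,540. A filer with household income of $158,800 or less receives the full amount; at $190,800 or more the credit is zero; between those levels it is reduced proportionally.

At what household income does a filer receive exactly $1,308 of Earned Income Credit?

$1,308 is 1,308/6,540 of the full $6,540, so 5,232/6,540 of the $32,000 range has been used: income = $158,800 + $32,000 × 5,232/6,540 = $184,400.

$184,400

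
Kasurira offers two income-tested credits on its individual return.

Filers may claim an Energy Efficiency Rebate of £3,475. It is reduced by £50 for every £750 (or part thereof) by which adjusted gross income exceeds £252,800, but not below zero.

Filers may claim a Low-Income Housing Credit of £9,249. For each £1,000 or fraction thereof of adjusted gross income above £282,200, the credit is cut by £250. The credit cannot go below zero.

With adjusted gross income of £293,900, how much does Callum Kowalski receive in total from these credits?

£6,974

Energy Efficiency Rebate: income exceeds £252,800 by £41,100, which is 55 full-or-partial £750 increments; reduction = 55 × £50 = £2,750, leaving £725.
Low-Income Housing Credit: income exceeds £282,200 by £11,700, which is 12 full-or-partial £1,000 increments; reduction = 12 × £250 = £3,000, leaving £6,249.
Total: £725 + £6,249 = £6,974.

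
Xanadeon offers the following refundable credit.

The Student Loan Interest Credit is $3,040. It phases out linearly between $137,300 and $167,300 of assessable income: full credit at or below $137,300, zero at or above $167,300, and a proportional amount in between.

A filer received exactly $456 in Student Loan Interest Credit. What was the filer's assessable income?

$456 is 456/3,040 of the full $3,040, so 2,584/3,040 of the $30,000 range has been used: income = $137,300 + $30,000 × 2,584/3,040 = $162,800.

$162,800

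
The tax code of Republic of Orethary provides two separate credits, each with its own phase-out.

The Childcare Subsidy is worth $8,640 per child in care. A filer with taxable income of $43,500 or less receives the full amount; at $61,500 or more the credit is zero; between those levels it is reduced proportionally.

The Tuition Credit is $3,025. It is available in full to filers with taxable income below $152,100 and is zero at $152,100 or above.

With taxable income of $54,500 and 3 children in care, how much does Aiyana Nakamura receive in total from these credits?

Childcare Subsidy: base = 3 × $8,640 = $25,920. $54,500 is $11,000 into a $18,000 phase-out range, leaving 7,000/18,000 of the credit: $25,920 × 7,000/18,000 = $10,080.
Tuition Credit: $54,500 is below the $152,100 cutoff, so the full $3,025 applies.
Total: $10,080 + $3,025 = $13,105.

$13,105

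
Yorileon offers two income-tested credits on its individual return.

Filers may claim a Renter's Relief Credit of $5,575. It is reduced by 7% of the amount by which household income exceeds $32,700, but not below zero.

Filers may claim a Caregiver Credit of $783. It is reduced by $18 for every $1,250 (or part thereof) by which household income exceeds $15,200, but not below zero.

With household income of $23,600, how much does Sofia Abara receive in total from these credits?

Renter's Relief Credit: $23,600 is at or below the $32,700 threshold, so the full $5,575 applies.
Caregiver Credit: income exceeds $15,200 by $8,400, which is 7 full-or-partial $1,250 increments; reduction = 7 × $18 = $126, leaving $657.
Total: $5,575 + $657 = $6,232.

$6,232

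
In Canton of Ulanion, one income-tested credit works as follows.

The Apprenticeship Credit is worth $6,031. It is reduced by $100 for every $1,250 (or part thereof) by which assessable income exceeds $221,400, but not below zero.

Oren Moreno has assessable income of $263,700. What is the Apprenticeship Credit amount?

Apprenticeship Credit: income exceeds $221,400 by $42,300, which is 34 full-or-partial $1,250 increments; reduction = 34 × $100 = $3,400, leaving $2,631.

$2,631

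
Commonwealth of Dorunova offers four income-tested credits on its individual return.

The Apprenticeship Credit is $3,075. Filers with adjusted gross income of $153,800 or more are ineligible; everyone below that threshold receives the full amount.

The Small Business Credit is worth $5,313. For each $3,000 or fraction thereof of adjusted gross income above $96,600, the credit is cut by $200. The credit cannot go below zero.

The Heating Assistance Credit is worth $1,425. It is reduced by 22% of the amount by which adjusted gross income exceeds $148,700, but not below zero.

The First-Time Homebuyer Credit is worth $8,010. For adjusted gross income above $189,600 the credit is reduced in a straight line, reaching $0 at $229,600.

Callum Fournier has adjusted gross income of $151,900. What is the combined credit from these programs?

$13,319

Apprenticeship Credit: $151,900 is below the $153,800 cutoff, so the full $3,075 applies.
Small Business Credit: income exceeds $96,600 by $55,300, which is 19 full-or-partial $3,000 increments; reduction = 19 × $200 = $3,800, leaving $1,513.
Heating Assistance Credit: 22% of the $3,200 excess over $148,700 is $704; credit = $1,425 − $704 = $721.
First-Time Homebuyer Credit: $151,900 is at or below the $189,600 threshold, so the full $8,010 applies.
Total: $3,075 + $1,513 + $721 + $8,010 = $13,319.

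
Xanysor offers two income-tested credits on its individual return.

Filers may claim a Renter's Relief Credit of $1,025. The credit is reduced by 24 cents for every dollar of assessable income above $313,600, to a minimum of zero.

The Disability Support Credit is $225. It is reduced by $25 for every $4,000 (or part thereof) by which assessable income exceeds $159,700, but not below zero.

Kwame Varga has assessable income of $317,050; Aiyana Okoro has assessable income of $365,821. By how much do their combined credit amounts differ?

$197

Kwame ($317,050): Renter's Relief Credit: 24% of the $3,450 excess over $313,600 is $828; credit = $1,025 − $828 = $197. Disability Support Credit: income exceeds $159,700 by $157,350 → 40 increments × $25 = $1,000 ≥ base, so the credit is $0. total $197 + $0 = $197
Aiyana ($365,821): Renter's Relief Credit: 24% of the $52,221 excess over $313,600 is $12,533.04 ≥ base, so the credit is $0. Disability Support Credit: income exceeds $159,700 by $206,121 → 52 increments × $25 = $1,300 ≥ base, so the credit is $0. total $0 + $0 = $0
Difference: |$197 − $0| = $197.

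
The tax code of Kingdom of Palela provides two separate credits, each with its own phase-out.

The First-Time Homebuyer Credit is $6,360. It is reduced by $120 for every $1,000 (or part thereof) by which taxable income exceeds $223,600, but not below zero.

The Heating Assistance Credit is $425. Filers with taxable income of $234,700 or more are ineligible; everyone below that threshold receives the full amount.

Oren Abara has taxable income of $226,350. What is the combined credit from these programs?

First-Time Homebuyer Credit: income exceeds $223,600 by $2,750, which is 3 full-or-partial $1,000 increments; reduction = 3 × $120 = $360, leaving $6,000.
Heating Assistance Credit: $226,350 is below the $234,700 cutoff, so the full $425 applies.
Total: $6,000 + $425 = $6,425.

$6,425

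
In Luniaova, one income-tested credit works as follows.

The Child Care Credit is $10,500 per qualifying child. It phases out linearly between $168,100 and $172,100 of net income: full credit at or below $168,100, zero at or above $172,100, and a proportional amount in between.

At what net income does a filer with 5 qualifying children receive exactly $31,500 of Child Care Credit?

Full credit = 5 × $10,500 = $52,500.
$31,500 is 31,500/52,500 of the full $52,500, so 21,000/52,500 of the $4,000 range has been used: income = $168,100 + $4,000 × 21,000/52,500 = $169,700.

$169,700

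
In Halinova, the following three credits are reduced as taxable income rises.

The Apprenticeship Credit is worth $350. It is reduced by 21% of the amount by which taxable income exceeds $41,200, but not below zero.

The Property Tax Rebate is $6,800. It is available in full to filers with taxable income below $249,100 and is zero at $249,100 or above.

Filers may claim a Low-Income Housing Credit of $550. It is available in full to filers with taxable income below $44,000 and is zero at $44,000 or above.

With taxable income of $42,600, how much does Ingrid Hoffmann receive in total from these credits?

Apprenticeship Credit: 21% of the $1,400 excess over $41,200 is $294; credit = $350 − $294 = $56.
Property Tax Rebate: $42,600 is below the $249,100 cutoff, so the full $6,800 applies.
Low-Income Housing Credit: $42,600 is below the $44,000 cutoff, so the full $550 applies.
Total: $56 + $6,800 + $550 = $7,406.

$7,406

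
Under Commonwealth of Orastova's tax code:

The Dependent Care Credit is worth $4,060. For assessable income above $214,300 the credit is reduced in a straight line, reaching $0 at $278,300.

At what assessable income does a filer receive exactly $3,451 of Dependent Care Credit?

$223,900

$3,451 is 3,451/4,060 of the full $4,060, so 609/4,060 of the $64,000 range has been used: income = $214,300 + $64,000 × 609/4,060 = $223,900.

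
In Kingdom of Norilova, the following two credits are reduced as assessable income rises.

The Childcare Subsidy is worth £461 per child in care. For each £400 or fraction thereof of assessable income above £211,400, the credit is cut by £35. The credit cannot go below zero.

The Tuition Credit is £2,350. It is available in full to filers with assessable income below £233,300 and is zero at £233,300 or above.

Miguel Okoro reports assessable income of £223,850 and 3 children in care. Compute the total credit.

£2,613

Childcare Subsidy: base = 3 × £461 = £1,383. income exceeds £211,400 by £12,450, which is 32 full-or-partial £400 increments; reduction = 32 × £35 = £1,120, leaving £263.
Tuition Credit: £223,850 is below the £233,300 cutoff, so the full £2,350 applies.
Total: £263 + £2,350 = £2,613.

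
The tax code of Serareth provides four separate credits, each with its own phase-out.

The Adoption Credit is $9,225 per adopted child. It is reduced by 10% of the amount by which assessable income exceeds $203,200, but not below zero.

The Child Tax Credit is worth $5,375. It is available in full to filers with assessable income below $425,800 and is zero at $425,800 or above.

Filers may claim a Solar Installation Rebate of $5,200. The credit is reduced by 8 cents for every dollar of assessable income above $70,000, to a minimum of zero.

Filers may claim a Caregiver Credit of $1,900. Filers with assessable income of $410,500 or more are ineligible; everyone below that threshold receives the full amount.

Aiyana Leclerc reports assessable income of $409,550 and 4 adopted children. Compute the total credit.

Adoption Credit: base = 4 × $9,225 = $36,900. 10% of the $206,350 excess over $203,200 is $20,635; credit = $36,900 − $20,635 = $16,265.
Child Tax Credit: $409,550 is below the $425,800 cutoff, so the full $5,375 applies.
Solar Installation Rebate: 8% of the $339,550 excess over $70,000 is $27,164 ≥ base, so the credit is $0.
Caregiver Credit: $409,550 is below the $410,500 cutoff, so the full $1,900 applies.
Total: $16,265 + $5,375 + $0 + $1,900 = $23,540.

$23,540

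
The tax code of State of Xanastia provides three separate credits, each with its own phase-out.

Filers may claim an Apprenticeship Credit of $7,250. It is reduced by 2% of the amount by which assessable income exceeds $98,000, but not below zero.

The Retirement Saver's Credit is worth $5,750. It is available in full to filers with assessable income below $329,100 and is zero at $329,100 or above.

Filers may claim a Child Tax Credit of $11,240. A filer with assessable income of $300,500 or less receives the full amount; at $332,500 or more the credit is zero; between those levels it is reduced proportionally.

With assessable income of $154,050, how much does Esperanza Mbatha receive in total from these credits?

Apprenticeship Credit: 2% of the $56,050 excess over $98,000 is $1,121; credit = $7,250 − $1,121 = $6,129.
Retirement Saver's Credit: $154,050 is below the $329,100 cutoff, so the full $5,750 applies.
Child Tax Credit: $154,050 is at or below the $300,500 threshold, so the full $11,240 applies.
Total: $6,129 + $5,750 + $11,240 = $23,119.

$23,119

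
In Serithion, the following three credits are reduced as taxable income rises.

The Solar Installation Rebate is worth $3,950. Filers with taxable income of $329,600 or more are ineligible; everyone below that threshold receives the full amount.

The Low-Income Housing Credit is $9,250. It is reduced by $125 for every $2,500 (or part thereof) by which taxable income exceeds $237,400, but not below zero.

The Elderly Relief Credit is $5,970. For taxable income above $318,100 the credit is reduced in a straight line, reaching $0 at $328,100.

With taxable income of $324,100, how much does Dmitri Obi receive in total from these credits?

$11,213

Solar Installation Rebate: $324,100 is below the $329,600 cutoff, so the full $3,950 applies.
Low-Income Housing Credit: income exceeds $237,400 by $86,700, which is 35 full-or-partial $2,500 increments; reduction = 35 × $125 = $4,375, leaving $4,875.
Elderly Relief Credit: $324,100 is $6,000 into a $10,000 phase-out range, leaving 4,000/10,000 of the credit: $5,970 × 4,000/10,000 = $2,388.
Total: $3,950 + $4,875 + $2,388 = $11,213.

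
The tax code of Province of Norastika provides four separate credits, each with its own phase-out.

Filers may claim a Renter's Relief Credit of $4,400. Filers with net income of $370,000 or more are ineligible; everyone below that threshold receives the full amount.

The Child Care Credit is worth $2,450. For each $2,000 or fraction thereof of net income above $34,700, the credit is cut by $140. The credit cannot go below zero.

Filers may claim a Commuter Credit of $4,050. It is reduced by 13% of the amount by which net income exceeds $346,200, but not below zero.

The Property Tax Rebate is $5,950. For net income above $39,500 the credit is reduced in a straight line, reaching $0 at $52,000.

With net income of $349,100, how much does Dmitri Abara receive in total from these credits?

$8,073

Renter's Relief Credit: $349,100 is below the $370,000 cutoff, so the full $4,400 applies.
Child Care Credit: income exceeds $34,700 by $314,400 → 158 increments × $140 = $22,120 ≥ base, so the credit is $0.
Commuter Credit: 13% of the $2,900 excess over $346,200 is $377; credit = $4,050 − $377 = $3,673.
Property Tax Rebate: $349,100 is at or above $52,000, so the credit is $0.
Total: $4,400 + $0 + $3,673 + $0 = $8,073.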